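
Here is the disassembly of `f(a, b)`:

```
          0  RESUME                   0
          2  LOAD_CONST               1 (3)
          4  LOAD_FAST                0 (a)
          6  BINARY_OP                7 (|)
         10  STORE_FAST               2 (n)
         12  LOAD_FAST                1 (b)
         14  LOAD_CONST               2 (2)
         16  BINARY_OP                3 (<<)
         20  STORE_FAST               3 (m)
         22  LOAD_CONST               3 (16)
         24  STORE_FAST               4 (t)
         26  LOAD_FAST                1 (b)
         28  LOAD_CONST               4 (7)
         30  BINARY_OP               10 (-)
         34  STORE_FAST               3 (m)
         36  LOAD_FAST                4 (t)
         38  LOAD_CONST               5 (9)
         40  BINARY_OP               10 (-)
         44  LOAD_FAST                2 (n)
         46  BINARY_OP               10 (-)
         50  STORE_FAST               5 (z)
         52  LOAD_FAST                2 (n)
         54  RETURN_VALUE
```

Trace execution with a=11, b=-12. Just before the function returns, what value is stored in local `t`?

16

LOAD_CONST → push 3. Stack: [3]
LOAD_FAST a → push 11. Stack: [3, 11]
BINARY_OP | → 3 | 11 = 11. Stack: [11]
STORE_FAST n → n=11. Stack: []
LOAD_FAST b → push -12. Stack: [-12]
LOAD_CONST → push 2. Stack: [-12, 2]
BINARY_OP << → -12 << 2 = -48. Stack: [-48]
STORE_FAST m → m=-48. Stack: []
LOAD_CONST → push 16. Stack: [16]
STORE_FAST t → t=16. Stack: []
LOAD_FAST b → push -12. Stack: [-12]
LOAD_CONST → push 7. Stack: [-12, 7]
BINARY_OP - → -12 - 7 = -19. Stack: [-19]
STORE_FAST m → m=-19. Stack: []
LOAD_FAST t → push 16. Stack: [16]
LOAD_CONST → push 9. Stack: [16, 9]
BINARY_OP - → 16 - 9 = 7. Stack: [7]
LOAD_FAST n → push 11. Stack: [7, 11]
BINARY_OP - → 7 - 11 = -4. Stack: [-4]
STORE_FAST z → z=-4. Stack: []
LOAD_FAST n → push 11. Stack: [11]
RETURN_VALUE → return 11.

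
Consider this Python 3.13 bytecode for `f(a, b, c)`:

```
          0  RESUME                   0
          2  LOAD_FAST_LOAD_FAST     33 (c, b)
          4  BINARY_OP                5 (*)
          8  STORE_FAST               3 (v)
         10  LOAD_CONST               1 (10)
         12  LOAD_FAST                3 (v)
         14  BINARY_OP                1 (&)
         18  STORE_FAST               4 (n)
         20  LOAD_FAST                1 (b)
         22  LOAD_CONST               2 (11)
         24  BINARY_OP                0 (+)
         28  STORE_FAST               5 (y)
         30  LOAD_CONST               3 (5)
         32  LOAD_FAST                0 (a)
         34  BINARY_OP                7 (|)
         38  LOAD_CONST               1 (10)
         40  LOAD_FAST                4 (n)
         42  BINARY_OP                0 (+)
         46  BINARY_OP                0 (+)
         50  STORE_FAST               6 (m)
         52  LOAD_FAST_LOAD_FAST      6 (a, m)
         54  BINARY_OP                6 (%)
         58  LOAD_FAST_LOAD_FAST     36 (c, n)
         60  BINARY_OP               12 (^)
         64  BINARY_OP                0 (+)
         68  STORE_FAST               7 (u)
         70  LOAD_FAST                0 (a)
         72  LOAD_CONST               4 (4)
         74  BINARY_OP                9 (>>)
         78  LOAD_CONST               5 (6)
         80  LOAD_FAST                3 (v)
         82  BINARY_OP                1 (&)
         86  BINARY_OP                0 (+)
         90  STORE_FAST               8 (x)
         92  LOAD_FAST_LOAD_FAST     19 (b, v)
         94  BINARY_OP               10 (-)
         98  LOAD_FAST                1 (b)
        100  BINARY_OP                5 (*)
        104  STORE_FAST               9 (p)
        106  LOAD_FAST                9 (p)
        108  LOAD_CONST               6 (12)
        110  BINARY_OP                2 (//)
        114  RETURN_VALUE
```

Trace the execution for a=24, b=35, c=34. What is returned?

LOAD_FAST_LOAD_FAST c,b → push 34,35. Stack: [34, 35]
BINARY_OP * → 34 * 35 = 1190. Stack: [1190]
STORE_FAST v → v=1190. Stack: []
LOAD_CONST → push 10. Stack: [10]
LOAD_FAST v → push 1190. Stack: [10, 1190]
BINARY_OP & → 10 & 1190 = 2. Stack: [2]
STORE_FAST n → n=2. Stack: []
LOAD_FAST b → push 35. Stack: [35]
LOAD_CONST → push 11. Stack: [35, 11]
BINARY_OP + → 35 + 11 = 46. Stack: [46]
STORE_FAST y → y=46. Stack: []
LOAD_CONST → push 5. Stack: [5]
LOAD_FAST a → push 24. Stack: [5, 24]
BINARY_OP | → 5 | 24 = 29. Stack: [29]
LOAD_CONST → push 10. Stack: [29, 10]
LOAD_FAST n → push 2. Stack: [29, 10, 2]
BINARY_OP + → 10 + 2 = 12. Stack: [29, 12]
BINARY_OP + → 29 + 12 = 41. Stack: [41]
STORE_FAST m → m=41. Stack: []
LOAD_FAST_LOAD_FAST a,m → push 24,41. Stack: [24, 41]
BINARY_OP % → 24 % 41 = 24. Stack: [24]
LOAD_FAST_LOAD_FAST c,n → push 34,2. Stack: [24, 34, 2]
BINARY_OP ^ → 34 ^ 2 = 32. Stack: [24, 32]
BINARY_OP + → 24 + 32 = 56. Stack: [56]
STORE_FAST u → u=56. Stack: []
LOAD_FAST a → push 24. Stack: [24]
LOAD_CONST → push 4. Stack: [24, 4]
BINARY_OP >> → 24 >> 4 = 1. Stack: [1]
LOAD_CONST → push 6. Stack: [1, 6]
LOAD_FAST v → push 1190. Stack: [1, 6, 1190]
BINARY_OP & → 6 & 1190 = 6. Stack: [1, 6]
BINARY_OP + → 1 + 6 = 7. Stack: [7]
STORE_FAST x → x=7. Stack: []
LOAD_FAST_LOAD_FAST b,v → push 35,1190. Stack: [35, 1190]
BINARY_OP - → 35 - 1190 = -1155. Stack: [-1155]
LOAD_FAST b → push 35. Stack: [-1155, 35]
BINARY_OP * → -1155 * 35 = -40425. Stack: [-40425]
STORE_FAST p → p=-40425. Stack: []
LOAD_FAST p → push -40425. Stack: [-40425]
LOAD_CONST → push 12. Stack: [-40425, 12]
BINARY_OP // → -40425 // 12 = -3369. Stack: [-3369]
RETURN_VALUE → return -3369.

-3369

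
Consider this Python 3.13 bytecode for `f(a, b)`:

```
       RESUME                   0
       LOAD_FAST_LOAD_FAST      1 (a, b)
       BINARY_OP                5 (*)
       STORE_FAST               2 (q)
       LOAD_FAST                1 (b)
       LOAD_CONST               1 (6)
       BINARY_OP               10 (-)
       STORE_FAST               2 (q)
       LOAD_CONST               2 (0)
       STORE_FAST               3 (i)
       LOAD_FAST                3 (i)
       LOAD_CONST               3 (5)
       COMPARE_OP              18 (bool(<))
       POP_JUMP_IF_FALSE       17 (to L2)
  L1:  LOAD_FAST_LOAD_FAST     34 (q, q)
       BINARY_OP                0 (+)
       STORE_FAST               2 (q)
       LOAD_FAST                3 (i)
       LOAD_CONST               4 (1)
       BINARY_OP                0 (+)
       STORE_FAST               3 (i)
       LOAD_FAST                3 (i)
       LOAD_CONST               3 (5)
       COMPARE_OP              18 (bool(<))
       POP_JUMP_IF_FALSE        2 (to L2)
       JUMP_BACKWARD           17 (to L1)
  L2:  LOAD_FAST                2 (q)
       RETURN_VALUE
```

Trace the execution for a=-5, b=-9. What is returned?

-480

LOAD_FAST_LOAD_FAST a,b → push -5,-9
BINARY_OP * → -5 * -9 = 45
STORE_FAST q → q=45
LOAD_FAST b → push -9
LOAD_CONST → push 6
BINARY_OP - → -9 - 6 = -15
STORE_FAST q → q=-15
LOAD_CONST → push 0
STORE_FAST i → i=0
LOAD_FAST i → push 0
LOAD_CONST → push 5
COMPARE_OP bool(<) → 0 vs 5 = True
POP_JUMP_IF_FALSE → pop True; no jump
LOAD_FAST_LOAD_FAST q,q → push -15,-15
BINARY_OP + → -15 + -15 = -30
STORE_FAST q → q=-30
LOAD_FAST i → push 0
LOAD_CONST → push 1
BINARY_OP + → 0 + 1 = 1
STORE_FAST i → i=1
LOAD_FAST i → push 1
LOAD_CONST → push 5
COMPARE_OP bool(<) → 1 vs 5 = True
POP_JUMP_IF_FALSE → pop True; no jump
LOAD_FAST_LOAD_FAST q,q → push -30,-30
BINARY_OP + → -30 + -30 = -60
STORE_FAST q → q=-60
LOAD_FAST i → push 1
LOAD_CONST → push 1
BINARY_OP + → 1 + 1 = 2
STORE_FAST i → i=2
LOAD_FAST i → push 2
LOAD_CONST → push 5
COMPARE_OP bool(<) → 2 vs 5 = True
POP_JUMP_IF_FALSE → pop True; no jump
LOAD_FAST_LOAD_FAST q,q → push -60,-60
BINARY_OP + → -60 + -60 = -120
STORE_FAST q → q=-120
LOAD_FAST i → push 2
LOAD_CONST → push 1
BINARY_OP + → 2 + 1 = 3
STORE_FAST i → i=3
LOAD_FAST i → push 3
LOAD_CONST → push 5
COMPARE_OP bool(<) → 3 vs 5 = True
POP_JUMP_IF_FALSE → pop True; no jump
LOAD_FAST_LOAD_FAST q,q → push -120,-120
BINARY_OP + → -120 + -120 = -240
STORE_FAST q → q=-240
LOAD_FAST i → push 3
LOAD_CONST → push 1
BINARY_OP + → 3 + 1 = 4
STORE_FAST i → i=4
LOAD_FAST i → push 4
LOAD_CONST → push 5
COMPARE_OP bool(<) → 4 vs 5 = True
POP_JUMP_IF_FALSE → pop True; no jump
LOAD_FAST_LOAD_FAST q,q → push -240,-240
BINARY_OP + → -240 + -240 = -480
STORE_FAST q → q=-480
LOAD_FAST i → push 4
LOAD_CONST → push 1
BINARY_OP + → 4 + 1 = 5
STORE_FAST i → i=5
LOAD_FAST i → push 5
LOAD_CONST → push 5
COMPARE_OP bool(<) → 5 vs 5 = False
POP_JUMP_IF_FALSE → pop False; jump
LOAD_FAST q → push -480
RETURN_VALUE → return -480.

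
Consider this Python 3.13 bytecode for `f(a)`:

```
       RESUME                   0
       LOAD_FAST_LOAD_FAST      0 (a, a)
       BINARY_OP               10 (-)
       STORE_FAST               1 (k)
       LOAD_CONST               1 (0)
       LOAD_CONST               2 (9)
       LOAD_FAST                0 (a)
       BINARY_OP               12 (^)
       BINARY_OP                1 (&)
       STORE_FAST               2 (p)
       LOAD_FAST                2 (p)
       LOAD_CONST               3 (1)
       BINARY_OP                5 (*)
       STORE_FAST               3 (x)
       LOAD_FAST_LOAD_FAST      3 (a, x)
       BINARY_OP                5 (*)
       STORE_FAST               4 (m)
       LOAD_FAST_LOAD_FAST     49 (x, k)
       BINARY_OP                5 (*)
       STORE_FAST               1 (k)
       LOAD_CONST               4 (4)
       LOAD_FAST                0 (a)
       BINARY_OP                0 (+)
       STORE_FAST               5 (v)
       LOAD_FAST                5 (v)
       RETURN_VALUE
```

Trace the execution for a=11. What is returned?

15

LOAD_FAST_LOAD_FAST a,a → push 11,11. Stack: [11, 11]
BINARY_OP - → 11 - 11 = 0. Stack: [0]
STORE_FAST k → k=0. Stack: []
LOAD_CONST → push 0. Stack: [0]
LOAD_CONST → push 9. Stack: [0, 9]
LOAD_FAST a → push 11. Stack: [0, 9, 11]
BINARY_OP ^ → 9 ^ 11 = 2. Stack: [0, 2]
BINARY_OP & → 0 & 2 = 0. Stack: [0]
STORE_FAST p → p=0. Stack: []
LOAD_FAST p → push 0. Stack: [0]
LOAD_CONST → push 1. Stack: [0, 1]
BINARY_OP * → 0 * 1 = 0. Stack: [0]
STORE_FAST x → x=0. Stack: []
LOAD_FAST_LOAD_FAST a,x → push 11,0. Stack: [11, 0]
BINARY_OP * → 11 * 0 = 0. Stack: [0]
STORE_FAST m → m=0. Stack: []
LOAD_FAST_LOAD_FAST x,k → push 0,0. Stack: [0, 0]
BINARY_OP * → 0 * 0 = 0. Stack: [0]
STORE_FAST k → k=0. Stack: []
LOAD_CONST → push 4. Stack: [4]
LOAD_FAST a → push 11. Stack: [4, 11]
BINARY_OP + → 4 + 11 = 15. Stack: [15]
STORE_FAST v → v=15. Stack: []
LOAD_FAST v → push 15. Stack: [15]
RETURN_VALUE → return 15.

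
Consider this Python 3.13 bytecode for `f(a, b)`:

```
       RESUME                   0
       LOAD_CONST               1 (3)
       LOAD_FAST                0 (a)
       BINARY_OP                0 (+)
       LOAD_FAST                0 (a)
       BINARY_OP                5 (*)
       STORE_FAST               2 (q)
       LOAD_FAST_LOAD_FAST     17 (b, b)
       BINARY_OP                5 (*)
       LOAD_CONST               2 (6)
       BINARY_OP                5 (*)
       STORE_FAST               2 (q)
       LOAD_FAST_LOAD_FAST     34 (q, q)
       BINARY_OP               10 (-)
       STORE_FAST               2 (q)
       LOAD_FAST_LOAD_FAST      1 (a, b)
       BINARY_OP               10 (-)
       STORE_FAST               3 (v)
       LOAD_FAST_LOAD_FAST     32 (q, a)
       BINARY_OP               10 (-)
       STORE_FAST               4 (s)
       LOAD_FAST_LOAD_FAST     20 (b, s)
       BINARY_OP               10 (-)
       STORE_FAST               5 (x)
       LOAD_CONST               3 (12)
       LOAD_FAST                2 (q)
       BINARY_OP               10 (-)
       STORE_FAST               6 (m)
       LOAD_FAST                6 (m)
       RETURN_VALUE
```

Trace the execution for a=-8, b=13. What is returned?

LOAD_CONST → push 3. Stack: [3]
LOAD_FAST a → push -8. Stack: [3, -8]
BINARY_OP + → 3 + -8 = -5. Stack: [-5]
LOAD_FAST a → push -8. Stack: [-5, -8]
BINARY_OP * → -5 * -8 = 40. Stack: [40]
STORE_FAST q → q=40. Stack: []
LOAD_FAST_LOAD_FAST b,b → push 13,13. Stack: [13, 13]
BINARY_OP * → 13 * 13 = 169. Stack: [169]
LOAD_CONST → push 6. Stack: [169, 6]
BINARY_OP * → 169 * 6 = 1014. Stack: [1014]
STORE_FAST q → q=1014. Stack: []
LOAD_FAST_LOAD_FAST q,q → push 1014,1014. Stack: [1014, 1014]
BINARY_OP - → 1014 - 1014 = 0. Stack: [0]
STORE_FAST q → q=0. Stack: []
LOAD_FAST_LOAD_FAST a,b → push -8,13. Stack: [-8, 13]
BINARY_OP - → -8 - 13 = -21. Stack: [-21]
STORE_FAST v → v=-21. Stack: []
LOAD_FAST_LOAD_FAST q,a → push 0,-8. Stack: [0, -8]
BINARY_OP - → 0 - -8 = 8. Stack: [8]
STORE_FAST s → s=8. Stack: []
LOAD_FAST_LOAD_FAST b,s → push 13,8. Stack: [13, 8]
BINARY_OP - → 13 - 8 = 5. Stack: [5]
STORE_FAST x → x=5. Stack: []
LOAD_CONST → push 12. Stack: [12]
LOAD_FAST q → push 0. Stack: [12, 0]
BINARY_OP - → 12 - 0 = 12. Stack: [12]
STORE_FAST m → m=12. Stack: []
LOAD_FAST m → push 12. Stack: [12]
RETURN_VALUE → return 12.

12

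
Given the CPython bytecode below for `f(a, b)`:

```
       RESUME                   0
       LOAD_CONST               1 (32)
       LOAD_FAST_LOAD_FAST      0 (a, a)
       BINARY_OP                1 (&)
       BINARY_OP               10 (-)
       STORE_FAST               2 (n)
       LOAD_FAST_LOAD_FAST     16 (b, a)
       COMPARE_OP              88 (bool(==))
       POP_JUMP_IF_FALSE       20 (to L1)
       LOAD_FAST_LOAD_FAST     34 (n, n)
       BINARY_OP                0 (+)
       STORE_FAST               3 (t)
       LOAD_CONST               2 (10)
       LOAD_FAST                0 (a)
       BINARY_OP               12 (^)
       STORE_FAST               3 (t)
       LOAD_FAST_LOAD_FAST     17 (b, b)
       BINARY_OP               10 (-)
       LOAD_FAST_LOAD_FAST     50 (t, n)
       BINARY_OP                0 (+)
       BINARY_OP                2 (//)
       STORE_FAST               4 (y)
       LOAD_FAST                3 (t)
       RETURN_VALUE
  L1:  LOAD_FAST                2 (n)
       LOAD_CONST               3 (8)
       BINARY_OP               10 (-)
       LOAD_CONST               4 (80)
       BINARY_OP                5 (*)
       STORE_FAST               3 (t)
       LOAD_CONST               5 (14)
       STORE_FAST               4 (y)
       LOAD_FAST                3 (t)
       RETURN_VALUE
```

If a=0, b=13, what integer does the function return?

LOAD_CONST → push 32. Stack: [32]
LOAD_FAST_LOAD_FAST a,a → push 0,0. Stack: [32, 0, 0]
BINARY_OP & → 0 & 0 = 0. Stack: [32, 0]
BINARY_OP - → 32 - 0 = 32. Stack: [32]
STORE_FAST n → n=32. Stack: []
LOAD_FAST_LOAD_FAST b,a → push 13,0. Stack: [13, 0]
COMPARE_OP bool(==) → 13 vs 0 = False. Stack: [False]
POP_JUMP_IF_FALSE → pop False; jump. Stack: []
LOAD_FAST n → push 32. Stack: [32]
LOAD_CONST → push 8. Stack: [32, 8]
BINARY_OP - → 32 - 8 = 24. Stack: [24]
LOAD_CONST → push 80. Stack: [24, 80]
BINARY_OP * → 24 * 80 = 1920. Stack: [1920]
STORE_FAST t → t=1920. Stack: []
LOAD_CONST → push 14. Stack: [14]
STORE_FAST y → y=14. Stack: []
LOAD_FAST t → push 1920. Stack: [1920]
RETURN_VALUE → return 1920.

1920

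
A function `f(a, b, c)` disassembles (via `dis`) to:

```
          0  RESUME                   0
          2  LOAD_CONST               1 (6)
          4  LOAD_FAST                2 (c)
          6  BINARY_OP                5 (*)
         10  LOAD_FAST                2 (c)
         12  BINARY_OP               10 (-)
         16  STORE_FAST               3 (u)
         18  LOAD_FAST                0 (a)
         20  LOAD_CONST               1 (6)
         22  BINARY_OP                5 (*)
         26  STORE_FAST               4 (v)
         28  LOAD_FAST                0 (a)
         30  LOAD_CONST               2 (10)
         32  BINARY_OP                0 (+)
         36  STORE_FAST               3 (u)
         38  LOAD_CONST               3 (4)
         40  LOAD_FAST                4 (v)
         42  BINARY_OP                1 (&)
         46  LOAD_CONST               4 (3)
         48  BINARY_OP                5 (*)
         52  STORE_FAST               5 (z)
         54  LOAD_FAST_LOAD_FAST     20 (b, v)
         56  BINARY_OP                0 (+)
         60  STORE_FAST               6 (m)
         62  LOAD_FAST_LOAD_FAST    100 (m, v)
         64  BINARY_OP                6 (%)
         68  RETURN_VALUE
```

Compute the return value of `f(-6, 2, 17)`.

-34

LOAD_CONST → push 6. Stack: [6]
LOAD_FAST c → push 17. Stack: [6, 17]
BINARY_OP * → 6 * 17 = 102. Stack: [102]
LOAD_FAST c → push 17. Stack: [102, 17]
BINARY_OP - → 102 - 17 = 85. Stack: [85]
STORE_FAST u → u=85. Stack: []
LOAD_FAST a → push -6. Stack: [-6]
LOAD_CONST → push 6. Stack: [-6, 6]
BINARY_OP * → -6 * 6 = -36. Stack: [-36]
STORE_FAST v → v=-36. Stack: []
LOAD_FAST a → push -6. Stack: [-6]
LOAD_CONST → push 10. Stack: [-6, 10]
BINARY_OP + → -6 + 10 = 4. Stack: [4]
STORE_FAST u → u=4. Stack: []
LOAD_CONST → push 4. Stack: [4]
LOAD_FAST v → push -36. Stack: [4, -36]
BINARY_OP & → 4 & -36 = 4. Stack: [4]
LOAD_CONST → push 3. Stack: [4, 3]
BINARY_OP * → 4 * 3 = 12. Stack: [12]
STORE_FAST z → z=12. Stack: []
LOAD_FAST_LOAD_FAST b,v → push 2,-36. Stack: [2, -36]
BINARY_OP + → 2 + -36 = -34. Stack: [-34]
STORE_FAST m → m=-34. Stack: []
LOAD_FAST_LOAD_FAST m,v → push -34,-36. Stack: [-34, -36]
BINARY_OP % → -34 % -36 = -34. Stack: [-34]
RETURN_VALUE → return -34.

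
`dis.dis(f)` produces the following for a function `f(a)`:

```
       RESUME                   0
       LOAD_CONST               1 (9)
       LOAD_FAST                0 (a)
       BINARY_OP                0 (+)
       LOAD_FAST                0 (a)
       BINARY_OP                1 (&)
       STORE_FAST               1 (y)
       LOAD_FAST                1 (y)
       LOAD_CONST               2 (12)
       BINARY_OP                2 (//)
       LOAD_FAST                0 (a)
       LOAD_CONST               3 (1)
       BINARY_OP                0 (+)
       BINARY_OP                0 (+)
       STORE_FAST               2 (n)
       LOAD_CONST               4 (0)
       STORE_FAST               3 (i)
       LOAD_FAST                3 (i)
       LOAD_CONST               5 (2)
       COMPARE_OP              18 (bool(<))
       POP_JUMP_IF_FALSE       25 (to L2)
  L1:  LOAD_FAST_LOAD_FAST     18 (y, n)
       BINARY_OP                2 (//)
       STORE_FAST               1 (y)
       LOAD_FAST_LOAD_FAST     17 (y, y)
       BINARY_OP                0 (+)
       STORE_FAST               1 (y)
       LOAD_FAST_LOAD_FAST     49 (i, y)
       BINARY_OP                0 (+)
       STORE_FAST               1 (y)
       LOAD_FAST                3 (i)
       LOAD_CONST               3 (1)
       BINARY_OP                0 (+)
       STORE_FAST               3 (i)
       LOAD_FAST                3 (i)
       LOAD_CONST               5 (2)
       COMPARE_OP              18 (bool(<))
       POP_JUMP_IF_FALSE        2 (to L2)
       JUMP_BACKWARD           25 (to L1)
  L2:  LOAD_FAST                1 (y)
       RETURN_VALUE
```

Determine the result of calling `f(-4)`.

LOAD_CONST → push 9. Stack: [9]
LOAD_FAST a → push -4. Stack: [9, -4]
BINARY_OP + → 9 + -4 = 5. Stack: [5]
LOAD_FAST a → push -4. Stack: [5, -4]
BINARY_OP & → 5 & -4 = 4. Stack: [4]
STORE_FAST y → y=4. Stack: []
LOAD_FAST y → push 4. Stack: [4]
LOAD_CONST → push 12. Stack: [4, 12]
BINARY_OP // → 4 // 12 = 0. Stack: [0]
LOAD_FAST a → push -4. Stack: [0, -4]
LOAD_CONST → push 1. Stack: [0, -4, 1]
BINARY_OP + → -4 + 1 = -3. Stack: [0, -3]
BINARY_OP + → 0 + -3 = -3. Stack: [-3]
STORE_FAST n → n=-3. Stack: []
LOAD_CONST → push 0. Stack: [0]
STORE_FAST i → i=0. Stack: []
LOAD_FAST i → push 0. Stack: [0]
LOAD_CONST → push 2. Stack: [0, 2]
COMPARE_OP bool(<) → 0 vs 2 = True. Stack: [True]
POP_JUMP_IF_FALSE → pop True; no jump. Stack: []
LOAD_FAST_LOAD_FAST y,n → push 4,-3. Stack: [4, -3]
BINARY_OP // → 4 // -3 = -2. Stack: [-2]
STORE_FAST y → y=-2. Stack: []
LOAD_FAST_LOAD_FAST y,y → push -2,-2. Stack: [-2, -2]
BINARY_OP + → -2 + -2 = -4. Stack: [-4]
STORE_FAST y → y=-4. Stack: []
LOAD_FAST_LOAD_FAST i,y → push 0,-4. Stack: [0, -4]
BINARY_OP + → 0 + -4 = -4. Stack: [-4]
STORE_FAST y → y=-4. Stack: []
LOAD_FAST i → push 0. Stack: [0]
LOAD_CONST → push 1. Stack: [0, 1]
BINARY_OP + → 0 + 1 = 1. Stack: [1]
STORE_FAST i → i=1. Stack: []
LOAD_FAST i → push 1. Stack: [1]
LOAD_CONST → push 2. Stack: [1, 2]
COMPARE_OP bool(<) → 1 vs 2 = True. Stack: [True]
POP_JUMP_IF_FALSE → pop True; no jump. Stack: []
LOAD_FAST_LOAD_FAST y,n → push -4,-3. Stack: [-4, -3]
BINARY_OP // → -4 // -3 = 1. Stack: [1]
STORE_FAST y → y=1. Stack: []
LOAD_FAST_LOAD_FAST y,y → push 1,1. Stack: [1, 1]
BINARY_OP + → 1 + 1 = 2. Stack: [2]
STORE_FAST y → y=2. Stack: []
LOAD_FAST_LOAD_FAST i,y → push 1,2. Stack: [1, 2]
BINARY_OP + → 1 + 2 = 3. Stack: [3]
STORE_FAST y → y=3. Stack: []
LOAD_FAST i → push 1. Stack: [1]
LOAD_CONST → push 1. Stack: [1, 1]
BINARY_OP + → 1 + 1 = 2. Stack: [2]
STORE_FAST i → i=2. Stack: []
LOAD_FAST i → push 2. Stack: [2]
LOAD_CONST → push 2. Stack: [2, 2]
COMPARE_OP bool(<) → 2 vs 2 = False. Stack: [False]
POP_JUMP_IF_FALSE → pop False; jump. Stack: []
LOAD_FAST y → push 3. Stack: [3]
RETURN_VALUE → return 3.

3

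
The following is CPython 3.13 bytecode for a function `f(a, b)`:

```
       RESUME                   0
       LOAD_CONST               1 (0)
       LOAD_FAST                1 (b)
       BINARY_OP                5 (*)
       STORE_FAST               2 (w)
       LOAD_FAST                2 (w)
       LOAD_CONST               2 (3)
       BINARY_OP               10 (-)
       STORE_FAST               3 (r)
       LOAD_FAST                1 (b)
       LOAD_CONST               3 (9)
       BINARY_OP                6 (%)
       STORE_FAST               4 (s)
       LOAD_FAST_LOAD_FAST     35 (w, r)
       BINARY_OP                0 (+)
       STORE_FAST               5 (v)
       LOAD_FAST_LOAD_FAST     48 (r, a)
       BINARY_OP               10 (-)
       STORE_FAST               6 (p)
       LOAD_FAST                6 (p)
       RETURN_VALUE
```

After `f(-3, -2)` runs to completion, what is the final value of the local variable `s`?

LOAD_CONST → push 0. Stack: [0]
LOAD_FAST b → push -2. Stack: [0, -2]
BINARY_OP * → 0 * -2 = 0. Stack: [0]
STORE_FAST w → w=0. Stack: []
LOAD_FAST w → push 0. Stack: [0]
LOAD_CONST → push 3. Stack: [0, 3]
BINARY_OP - → 0 - 3 = -3. Stack: [-3]
STORE_FAST r → r=-3. Stack: []
LOAD_FAST b → push -2. Stack: [-2]
LOAD_CONST → push 9. Stack: [-2, 9]
BINARY_OP % → -2 % 9 = 7. Stack: [7]
STORE_FAST s → s=7. Stack: []
LOAD_FAST_LOAD_FAST w,r → push 0,-3. Stack: [0, -3]
BINARY_OP + → 0 + -3 = -3. Stack: [-3]
STORE_FAST v → v=-3. Stack: []
LOAD_FAST_LOAD_FAST r,a → push -3,-3. Stack: [-3, -3]
BINARY_OP - → -3 - -3 = 0. Stack: [0]
STORE_FAST p → p=0. Stack: []
LOAD_FAST p → push 0. Stack: [0]
RETURN_VALUE → return 0.

7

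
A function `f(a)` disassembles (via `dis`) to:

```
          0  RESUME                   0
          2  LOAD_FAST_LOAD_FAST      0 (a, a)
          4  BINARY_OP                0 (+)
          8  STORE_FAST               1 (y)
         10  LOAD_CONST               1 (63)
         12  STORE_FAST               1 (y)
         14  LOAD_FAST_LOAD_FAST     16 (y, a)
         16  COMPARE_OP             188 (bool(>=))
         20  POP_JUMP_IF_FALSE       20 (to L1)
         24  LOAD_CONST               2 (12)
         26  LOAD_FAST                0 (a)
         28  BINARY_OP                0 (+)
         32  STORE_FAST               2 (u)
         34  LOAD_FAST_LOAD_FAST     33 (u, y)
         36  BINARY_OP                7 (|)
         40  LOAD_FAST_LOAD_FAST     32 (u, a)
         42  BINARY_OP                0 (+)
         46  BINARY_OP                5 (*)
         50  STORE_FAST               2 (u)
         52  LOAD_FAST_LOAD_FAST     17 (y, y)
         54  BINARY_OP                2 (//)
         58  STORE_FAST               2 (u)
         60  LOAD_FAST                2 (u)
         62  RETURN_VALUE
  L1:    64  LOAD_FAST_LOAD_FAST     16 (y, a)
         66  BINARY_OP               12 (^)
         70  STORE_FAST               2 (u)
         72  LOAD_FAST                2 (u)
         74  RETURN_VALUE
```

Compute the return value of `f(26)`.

LOAD_FAST_LOAD_FAST a,a → push 26,26. Stack: [26, 26]
BINARY_OP + → 26 + 26 = 52. Stack: [52]
STORE_FAST y → y=52. Stack: []
LOAD_CONST → push 63. Stack: [63]
STORE_FAST y → y=63. Stack: []
LOAD_FAST_LOAD_FAST y,a → push 63,26. Stack: [63, 26]
COMPARE_OP bool(>=) → 63 vs 26 = True. Stack: [True]
POP_JUMP_IF_FALSE → pop True; no jump. Stack: []
LOAD_CONST → push 12. Stack: [12]
LOAD_FAST a → push 26. Stack: [12, 26]
BINARY_OP + → 12 + 26 = 38. Stack: [38]
STORE_FAST u → u=38. Stack: []
LOAD_FAST_LOAD_FAST u,y → push 38,63. Stack: [38, 63]
BINARY_OP | → 38 | 63 = 63. Stack: [63]
LOAD_FAST_LOAD_FAST u,a → push 38,26. Stack: [63, 38, 26]
BINARY_OP + → 38 + 26 = 64. Stack: [63, 64]
BINARY_OP * → 63 * 64 = 4032. Stack: [4032]
STORE_FAST u → u=4032. Stack: []
LOAD_FAST_LOAD_FAST y,y → push 63,63. Stack: [63, 63]
BINARY_OP // → 63 // 63 = 1. Stack: [1]
STORE_FAST u → u=1. Stack: []
LOAD_FAST u → push 1. Stack: [1]
RETURN_VALUE → return 1.

1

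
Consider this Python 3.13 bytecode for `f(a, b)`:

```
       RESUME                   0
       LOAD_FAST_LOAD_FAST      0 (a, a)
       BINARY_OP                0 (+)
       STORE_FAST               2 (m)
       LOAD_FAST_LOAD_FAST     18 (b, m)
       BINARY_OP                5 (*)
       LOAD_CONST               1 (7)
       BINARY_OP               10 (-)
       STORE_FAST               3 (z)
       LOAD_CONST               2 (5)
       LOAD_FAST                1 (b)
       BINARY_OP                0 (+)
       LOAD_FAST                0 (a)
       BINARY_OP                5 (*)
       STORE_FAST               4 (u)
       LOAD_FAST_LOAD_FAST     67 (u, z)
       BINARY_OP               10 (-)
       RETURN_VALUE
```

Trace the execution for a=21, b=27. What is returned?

-455

LOAD_FAST_LOAD_FAST a,a → push 21,21. Stack: [21, 21]
BINARY_OP + → 21 + 21 = 42. Stack: [42]
STORE_FAST m → m=42. Stack: []
LOAD_FAST_LOAD_FAST b,m → push 27,42. Stack: [27, 42]
BINARY_OP * → 27 * 42 = 1134. Stack: [1134]
LOAD_CONST → push 7. Stack: [1134, 7]
BINARY_OP - → 1134 - 7 = 1127. Stack: [1127]
STORE_FAST z → z=1127. Stack: []
LOAD_CONST → push 5. Stack: [5]
LOAD_FAST b → push 27. Stack: [5, 27]
BINARY_OP + → 5 + 27 = 32. Stack: [32]
LOAD_FAST a → push 21. Stack: [32, 21]
BINARY_OP * → 32 * 21 = 672. Stack: [672]
STORE_FAST u → u=672. Stack: []
LOAD_FAST_LOAD_FAST u,z → push 672,1127. Stack: [672, 1127]
BINARY_OP - → 672 - 1127 = -455. Stack: [-455]
RETURN_VALUE → return -455.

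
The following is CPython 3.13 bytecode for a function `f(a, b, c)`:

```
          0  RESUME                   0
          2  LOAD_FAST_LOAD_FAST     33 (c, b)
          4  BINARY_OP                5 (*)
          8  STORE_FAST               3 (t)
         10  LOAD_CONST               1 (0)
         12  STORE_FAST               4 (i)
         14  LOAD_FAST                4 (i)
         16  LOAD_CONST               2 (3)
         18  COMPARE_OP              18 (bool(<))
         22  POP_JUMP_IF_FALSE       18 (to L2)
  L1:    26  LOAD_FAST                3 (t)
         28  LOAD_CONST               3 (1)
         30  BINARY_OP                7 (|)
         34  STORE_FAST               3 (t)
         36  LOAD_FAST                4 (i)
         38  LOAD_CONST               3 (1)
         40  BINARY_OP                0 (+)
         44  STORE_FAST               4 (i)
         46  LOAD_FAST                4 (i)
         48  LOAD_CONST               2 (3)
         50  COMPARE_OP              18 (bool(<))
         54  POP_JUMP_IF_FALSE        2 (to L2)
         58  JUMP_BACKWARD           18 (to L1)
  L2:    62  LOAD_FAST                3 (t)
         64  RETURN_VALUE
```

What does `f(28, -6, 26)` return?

LOAD_FAST_LOAD_FAST c,b → push 26,-6. Stack: [26, -6]
BINARY_OP * → 26 * -6 = -156. Stack: [-156]
STORE_FAST t → t=-156. Stack: []
LOAD_CONST → push 0. Stack: [0]
STORE_FAST i → i=0. Stack: []
LOAD_FAST i → push 0. Stack: [0]
LOAD_CONST → push 3. Stack: [0, 3]
COMPARE_OP bool(<) → 0 vs 3 = True. Stack: [True]
POP_JUMP_IF_FALSE → pop True; no jump. Stack: []
LOAD_FAST t → push -156. Stack: [-156]
LOAD_CONST → push 1. Stack: [-156, 1]
BINARY_OP | → -156 | 1 = -155. Stack: [-155]
STORE_FAST t → t=-155. Stack: []
LOAD_FAST i → push 0. Stack: [0]
LOAD_CONST → push 1. Stack: [0, 1]
BINARY_OP + → 0 + 1 = 1. Stack: [1]
STORE_FAST i → i=1. Stack: []
LOAD_FAST i → push 1. Stack: [1]
LOAD_CONST → push 3. Stack: [1, 3]
COMPARE_OP bool(<) → 1 vs 3 = True. Stack: [True]
POP_JUMP_IF_FALSE → pop True; no jump. Stack: []
LOAD_FAST t → push -155. Stack: [-155]
LOAD_CONST → push 1. Stack: [-155, 1]
BINARY_OP | → -155 | 1 = -155. Stack: [-155]
STORE_FAST t → t=-155. Stack: []
LOAD_FAST i → push 1. Stack: [1]
LOAD_CONST → push 1. Stack: [1, 1]
BINARY_OP + → 1 + 1 = 2. Stack: [2]
STORE_FAST i → i=2. Stack: []
LOAD_FAST i → push 2. Stack: [2]
LOAD_CONST → push 3. Stack: [2, 3]
COMPARE_OP bool(<) → 2 vs 3 = True. Stack: [True]
POP_JUMP_IF_FALSE → pop True; no jump. Stack: []
LOAD_FAST t → push -155. Stack: [-155]
LOAD_CONST → push 1. Stack: [-155, 1]
BINARY_OP | → -155 | 1 = -155. Stack: [-155]
STORE_FAST t → t=-155. Stack: []
LOAD_FAST i → push 2. Stack: [2]
LOAD_CONST → push 1. Stack: [2, 1]
BINARY_OP + → 2 + 1 = 3. Stack: [3]
STORE_FAST i → i=3. Stack: []
LOAD_FAST i → push 3. Stack: [3]
LOAD_CONST → push 3. Stack: [3, 3]
COMPARE_OP bool(<) → 3 vs 3 = False. Stack: [False]
POP_JUMP_IF_FALSE → pop False; jump. Stack: []
LOAD_FAST t → push -155. Stack: [-155]
RETURN_VALUE → return -155.

-155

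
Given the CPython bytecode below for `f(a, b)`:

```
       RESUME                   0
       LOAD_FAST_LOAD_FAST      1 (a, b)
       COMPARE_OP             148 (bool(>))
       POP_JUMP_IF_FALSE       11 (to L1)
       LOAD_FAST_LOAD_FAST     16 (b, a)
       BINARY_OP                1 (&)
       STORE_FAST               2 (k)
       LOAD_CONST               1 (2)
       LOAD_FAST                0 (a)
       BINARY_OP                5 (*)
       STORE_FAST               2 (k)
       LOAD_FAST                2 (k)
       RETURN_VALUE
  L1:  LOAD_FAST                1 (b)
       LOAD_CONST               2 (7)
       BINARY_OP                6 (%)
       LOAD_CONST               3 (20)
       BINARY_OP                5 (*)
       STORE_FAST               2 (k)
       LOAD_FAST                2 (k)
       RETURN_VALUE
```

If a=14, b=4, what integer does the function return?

LOAD_FAST_LOAD_FAST a,b → push 14,4. Stack: [14, 4]
COMPARE_OP bool(>) → 14 vs 4 = True. Stack: [True]
POP_JUMP_IF_FALSE → pop True; no jump. Stack: []
LOAD_FAST_LOAD_FAST b,a → push 4,14. Stack: [4, 14]
BINARY_OP & → 4 & 14 = 4. Stack: [4]
STORE_FAST k → k=4. Stack: []
LOAD_CONST → push 2. Stack: [2]
LOAD_FAST a → push 14. Stack: [2, 14]
BINARY_OP * → 2 * 14 = 28. Stack: [28]
STORE_FAST k → k=28. Stack: []
LOAD_FAST k → push 28. Stack: [28]
RETURN_VALUE → return 28.

28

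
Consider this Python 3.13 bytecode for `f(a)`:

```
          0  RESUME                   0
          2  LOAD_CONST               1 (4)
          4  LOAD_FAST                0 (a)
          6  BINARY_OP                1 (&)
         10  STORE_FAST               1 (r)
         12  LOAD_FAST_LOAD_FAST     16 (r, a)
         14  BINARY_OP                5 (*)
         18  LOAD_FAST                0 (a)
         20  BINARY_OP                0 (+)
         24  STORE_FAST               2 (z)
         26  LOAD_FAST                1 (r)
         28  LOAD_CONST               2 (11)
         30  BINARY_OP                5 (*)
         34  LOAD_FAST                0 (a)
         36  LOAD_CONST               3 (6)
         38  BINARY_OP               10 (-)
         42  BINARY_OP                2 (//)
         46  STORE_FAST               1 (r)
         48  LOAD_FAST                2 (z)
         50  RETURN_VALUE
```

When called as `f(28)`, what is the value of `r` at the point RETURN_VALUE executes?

2

LOAD_CONST → push 4. Stack: [4]
LOAD_FAST a → push 28. Stack: [4, 28]
BINARY_OP & → 4 & 28 = 4. Stack: [4]
STORE_FAST r → r=4. Stack: []
LOAD_FAST_LOAD_FAST r,a → push 4,28. Stack: [4, 28]
BINARY_OP * → 4 * 28 = 112. Stack: [112]
LOAD_FAST a → push 28. Stack: [112, 28]
BINARY_OP + → 112 + 28 = 140. Stack: [140]
STORE_FAST z → z=140. Stack: []
LOAD_FAST r → push 4. Stack: [4]
LOAD_CONST → push 11. Stack: [4, 11]
BINARY_OP * → 4 * 11 = 44. Stack: [44]
LOAD_FAST a → push 28. Stack: [44, 28]
LOAD_CONST → push 6. Stack: [44, 28, 6]
BINARY_OP - → 28 - 6 = 22. Stack: [44, 22]
BINARY_OP // → 44 // 22 = 2. Stack: [2]
STORE_FAST r → r=2. Stack: []
LOAD_FAST z → push 140. Stack: [140]
RETURN_VALUE → return 140.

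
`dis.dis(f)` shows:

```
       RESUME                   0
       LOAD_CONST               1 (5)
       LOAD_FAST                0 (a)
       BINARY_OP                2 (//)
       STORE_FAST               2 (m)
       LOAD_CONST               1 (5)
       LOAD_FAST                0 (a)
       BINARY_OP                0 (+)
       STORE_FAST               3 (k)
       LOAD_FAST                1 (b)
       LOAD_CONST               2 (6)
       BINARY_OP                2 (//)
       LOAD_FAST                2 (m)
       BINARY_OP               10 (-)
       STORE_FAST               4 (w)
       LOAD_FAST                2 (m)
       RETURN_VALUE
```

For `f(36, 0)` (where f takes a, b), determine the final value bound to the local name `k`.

LOAD_CONST → push 5. Stack: [5]
LOAD_FAST a → push 36. Stack: [5, 36]
BINARY_OP // → 5 // 36 = 0. Stack: [0]
STORE_FAST m → m=0. Stack: []
LOAD_CONST → push 5. Stack: [5]
LOAD_FAST a → push 36. Stack: [5, 36]
BINARY_OP + → 5 + 36 = 41. Stack: [41]
STORE_FAST k → k=41. Stack: []
LOAD_FAST b → push 0. Stack: [0]
LOAD_CONST → push 6. Stack: [0, 6]
BINARY_OP // → 0 // 6 = 0. Stack: [0]
LOAD_FAST m → push 0. Stack: [0, 0]
BINARY_OP - → 0 - 0 = 0. Stack: [0]
STORE_FAST w → w=0. Stack: []
LOAD_FAST m → push 0. Stack: [0]
RETURN_VALUE → return 0.

41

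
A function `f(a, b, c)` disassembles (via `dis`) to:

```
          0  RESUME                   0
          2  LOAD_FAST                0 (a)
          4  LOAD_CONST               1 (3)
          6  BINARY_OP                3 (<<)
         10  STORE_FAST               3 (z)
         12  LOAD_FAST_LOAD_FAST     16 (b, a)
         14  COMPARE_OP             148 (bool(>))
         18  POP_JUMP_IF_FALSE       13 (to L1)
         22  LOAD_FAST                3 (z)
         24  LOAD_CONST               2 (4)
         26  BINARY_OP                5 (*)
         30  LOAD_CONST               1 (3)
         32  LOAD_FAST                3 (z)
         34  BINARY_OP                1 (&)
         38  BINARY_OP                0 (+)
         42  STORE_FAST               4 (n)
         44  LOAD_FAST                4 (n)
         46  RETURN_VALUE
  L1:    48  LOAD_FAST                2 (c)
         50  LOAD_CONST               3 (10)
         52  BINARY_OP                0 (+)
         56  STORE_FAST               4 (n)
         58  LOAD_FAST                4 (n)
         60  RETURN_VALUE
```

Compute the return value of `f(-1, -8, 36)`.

LOAD_FAST a → push -1. Stack: [-1]
LOAD_CONST → push 3. Stack: [-1, 3]
BINARY_OP << → -1 << 3 = -8. Stack: [-8]
STORE_FAST z → z=-8. Stack: []
LOAD_FAST_LOAD_FAST b,a → push -8,-1. Stack: [-8, -1]
COMPARE_OP bool(>) → -8 vs -1 = False. Stack: [False]
POP_JUMP_IF_FALSE → pop False; jump. Stack: []
LOAD_FAST c → push 36. Stack: [36]
LOAD_CONST → push 10. Stack: [36, 10]
BINARY_OP + → 36 + 10 = 46. Stack: [46]
STORE_FAST n → n=46. Stack: []
LOAD_FAST n → push 46. Stack: [46]
RETURN_VALUE → return 46.

46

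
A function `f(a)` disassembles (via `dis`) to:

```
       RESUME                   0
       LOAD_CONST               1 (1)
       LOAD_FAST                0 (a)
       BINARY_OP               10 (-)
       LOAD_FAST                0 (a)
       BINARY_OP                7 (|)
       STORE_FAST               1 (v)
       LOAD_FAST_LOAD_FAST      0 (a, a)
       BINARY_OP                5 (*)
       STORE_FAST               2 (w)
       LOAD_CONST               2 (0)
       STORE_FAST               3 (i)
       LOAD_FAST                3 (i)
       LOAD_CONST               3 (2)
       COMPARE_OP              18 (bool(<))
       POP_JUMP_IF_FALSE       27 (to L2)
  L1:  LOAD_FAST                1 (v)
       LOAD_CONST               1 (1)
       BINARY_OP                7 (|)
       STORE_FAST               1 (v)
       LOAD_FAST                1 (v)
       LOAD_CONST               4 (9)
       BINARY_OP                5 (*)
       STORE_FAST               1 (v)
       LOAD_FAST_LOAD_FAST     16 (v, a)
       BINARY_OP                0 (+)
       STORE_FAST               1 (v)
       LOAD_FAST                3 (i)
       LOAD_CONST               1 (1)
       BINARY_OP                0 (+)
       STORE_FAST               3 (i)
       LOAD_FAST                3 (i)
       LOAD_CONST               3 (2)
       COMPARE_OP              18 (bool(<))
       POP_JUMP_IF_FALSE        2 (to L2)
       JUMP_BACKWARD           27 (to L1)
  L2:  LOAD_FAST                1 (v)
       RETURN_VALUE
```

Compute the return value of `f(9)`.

-468

LOAD_CONST → push 1. Stack: [1]
LOAD_FAST a → push 9. Stack: [1, 9]
BINARY_OP - → 1 - 9 = -8. Stack: [-8]
LOAD_FAST a → push 9. Stack: [-8, 9]
BINARY_OP | → -8 | 9 = -7. Stack: [-7]
STORE_FAST v → v=-7. Stack: []
LOAD_FAST_LOAD_FAST a,a → push 9,9. Stack: [9, 9]
BINARY_OP * → 9 * 9 = 81. Stack: [81]
STORE_FAST w → w=81. Stack: []
LOAD_CONST → push 0. Stack: [0]
STORE_FAST i → i=0. Stack: []
LOAD_FAST i → push 0. Stack: [0]
LOAD_CONST → push 2. Stack: [0, 2]
COMPARE_OP bool(<) → 0 vs 2 = True. Stack: [True]
POP_JUMP_IF_FALSE → pop True; no jump. Stack: []
LOAD_FAST v → push -7. Stack: [-7]
LOAD_CONST → push 1. Stack: [-7, 1]
BINARY_OP | → -7 | 1 = -7. Stack: [-7]
STORE_FAST v → v=-7. Stack: []
LOAD_FAST v → push -7. Stack: [-7]
LOAD_CONST → push 9. Stack: [-7, 9]
BINARY_OP * → -7 * 9 = -63. Stack: [-63]
STORE_FAST v → v=-63. Stack: []
LOAD_FAST_LOAD_FAST v,a → push -63,9. Stack: [-63, 9]
BINARY_OP + → -63 + 9 = -54. Stack: [-54]
STORE_FAST v → v=-54. Stack: []
LOAD_FAST i → push 0. Stack: [0]
LOAD_CONST → push 1. Stack: [0, 1]
BINARY_OP + → 0 + 1 = 1. Stack: [1]
STORE_FAST i → i=1. Stack: []
LOAD_FAST i → push 1. Stack: [1]
LOAD_CONST → push 2. Stack: [1, 2]
COMPARE_OP bool(<) → 1 vs 2 = True. Stack: [True]
POP_JUMP_IF_FALSE → pop True; no jump. Stack: []
LOAD_FAST v → push -54. Stack: [-54]
LOAD_CONST → push 1. Stack: [-54, 1]
BINARY_OP | → -54 | 1 = -53. Stack: [-53]
STORE_FAST v → v=-53. Stack: []
LOAD_FAST v → push -53. Stack: [-53]
LOAD_CONST → push 9. Stack: [-53, 9]
BINARY_OP * → -53 * 9 = -477. Stack: [-477]
STORE_FAST v → v=-477. Stack: []
LOAD_FAST_LOAD_FAST v,a → push -477,9. Stack: [-477, 9]
BINARY_OP + → -477 + 9 = -468. Stack: [-468]
STORE_FAST v → v=-468. Stack: []
LOAD_FAST i → push 1. Stack: [1]
LOAD_CONST → push 1. Stack: [1, 1]
BINARY_OP + → 1 + 1 = 2. Stack: [2]
STORE_FAST i → i=2. Stack: []
LOAD_FAST i → push 2. Stack: [2]
LOAD_CONST → push 2. Stack: [2, 2]
COMPARE_OP bool(<) → 2 vs 2 = False. Stack: [False]
POP_JUMP_IF_FALSE → pop False; jump. Stack: []
LOAD_FAST v → push -468. Stack: [-468]
RETURN_VALUE → return -468.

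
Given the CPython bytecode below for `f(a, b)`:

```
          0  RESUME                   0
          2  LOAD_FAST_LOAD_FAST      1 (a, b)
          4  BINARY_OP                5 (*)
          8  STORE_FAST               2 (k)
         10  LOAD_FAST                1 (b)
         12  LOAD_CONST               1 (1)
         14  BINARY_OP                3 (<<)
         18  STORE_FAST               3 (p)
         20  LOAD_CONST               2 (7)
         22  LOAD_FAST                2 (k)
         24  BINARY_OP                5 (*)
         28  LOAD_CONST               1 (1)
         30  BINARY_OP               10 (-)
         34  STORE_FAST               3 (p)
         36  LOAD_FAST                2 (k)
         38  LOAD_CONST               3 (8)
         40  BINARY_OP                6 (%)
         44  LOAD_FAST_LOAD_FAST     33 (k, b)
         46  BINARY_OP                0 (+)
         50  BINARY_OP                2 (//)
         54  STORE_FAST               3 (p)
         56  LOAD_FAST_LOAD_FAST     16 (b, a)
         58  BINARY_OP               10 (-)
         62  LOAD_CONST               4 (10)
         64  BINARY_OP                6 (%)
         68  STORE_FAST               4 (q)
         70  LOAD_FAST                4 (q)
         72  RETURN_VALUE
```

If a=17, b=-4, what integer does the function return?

LOAD_FAST_LOAD_FAST a,b → push 17,-4. Stack: [17, -4]
BINARY_OP * → 17 * -4 = -68. Stack: [-68]
STORE_FAST k → k=-68. Stack: []
LOAD_FAST b → push -4. Stack: [-4]
LOAD_CONST → push 1. Stack: [-4, 1]
BINARY_OP << → -4 << 1 = -8. Stack: [-8]
STORE_FAST p → p=-8. Stack: []
LOAD_CONST → push 7. Stack: [7]
LOAD_FAST k → push -68. Stack: [7, -68]
BINARY_OP * → 7 * -68 = -476. Stack: [-476]
LOAD_CONST → push 1. Stack: [-476, 1]
BINARY_OP - → -476 - 1 = -477. Stack: [-477]
STORE_FAST p → p=-477. Stack: []
LOAD_FAST k → push -68. Stack: [-68]
LOAD_CONST → push 8. Stack: [-68, 8]
BINARY_OP % → -68 % 8 = 4. Stack: [4]
LOAD_FAST_LOAD_FAST k,b → push -68,-4. Stack: [4, -68, -4]
BINARY_OP + → -68 + -4 = -72. Stack: [4, -72]
BINARY_OP // → 4 // -72 = -1. Stack: [-1]
STORE_FAST p → p=-1. Stack: []
LOAD_FAST_LOAD_FAST b,a → push -4,17. Stack: [-4, 17]
BINARY_OP - → -4 - 17 = -21. Stack: [-21]
LOAD_CONST → push 10. Stack: [-21, 10]
BINARY_OP % → -21 % 10 = 9. Stack: [9]
STORE_FAST q → q=9. Stack: []
LOAD_FAST q → push 9. Stack: [9]
RETURN_VALUE → return 9.

9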